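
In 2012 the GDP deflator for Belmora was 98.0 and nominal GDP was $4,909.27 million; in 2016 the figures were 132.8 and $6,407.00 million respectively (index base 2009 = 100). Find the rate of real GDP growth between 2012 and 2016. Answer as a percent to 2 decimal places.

Real GDP 2012 = 4909.27 / 0.980 = 5009.46.
Real GDP 2016 = 6407.00 / 1.328 = 4824.55.
Real growth = 4824.55 / 5009.46 − 1 = -0.0369.

-3.69%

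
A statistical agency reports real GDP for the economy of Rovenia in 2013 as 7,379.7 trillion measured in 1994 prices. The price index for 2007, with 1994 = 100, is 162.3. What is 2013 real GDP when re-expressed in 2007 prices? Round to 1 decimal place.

11,977.3 trillion

Real GDP in 2007 prices = Real GDP in 1994 prices × (P_2007/P_1994) = 7379.7 × 1.623 = 11977.25.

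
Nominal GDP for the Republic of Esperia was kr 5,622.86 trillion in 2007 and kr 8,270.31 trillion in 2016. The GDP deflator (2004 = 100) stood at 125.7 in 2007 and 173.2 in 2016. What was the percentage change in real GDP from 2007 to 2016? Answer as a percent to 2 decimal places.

Deflate each year: 2007 → 5622.86/1.257 = 4473.24; 2016 → 8270.31/1.732 = 4775.01.
So real GDP changed by 4775.01/4473.24 − 1 = 0.0675, i.e. 6.75%.

6.75%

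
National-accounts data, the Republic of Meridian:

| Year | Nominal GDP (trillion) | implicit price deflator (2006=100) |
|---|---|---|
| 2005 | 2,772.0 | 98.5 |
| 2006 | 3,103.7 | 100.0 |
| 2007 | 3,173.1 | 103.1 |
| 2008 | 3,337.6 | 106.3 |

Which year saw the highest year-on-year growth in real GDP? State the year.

2006: real = 3103.7/1.000 = 3103.70; growth vs 2005 (2814.21) = 10.29%.
2007: real = 3173.1/1.031 = 3077.69; growth vs 2006 (3103.70) = -0.84%.
2008: real = 3337.6/1.063 = 3139.79; growth vs 2007 (3077.69) = 2.02%.

2006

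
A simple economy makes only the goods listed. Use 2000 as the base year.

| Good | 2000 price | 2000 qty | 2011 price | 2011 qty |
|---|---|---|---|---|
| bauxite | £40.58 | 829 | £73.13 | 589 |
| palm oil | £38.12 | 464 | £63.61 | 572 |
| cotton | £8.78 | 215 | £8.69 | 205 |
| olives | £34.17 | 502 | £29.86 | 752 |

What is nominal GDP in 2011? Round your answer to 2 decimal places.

Nominal GDP 2011 = Σ (p_2011 × q_2011) = 73.13·589 + 63.61·572 + 8.69·205 + 29.86·752 = 103694.66.

£103694.66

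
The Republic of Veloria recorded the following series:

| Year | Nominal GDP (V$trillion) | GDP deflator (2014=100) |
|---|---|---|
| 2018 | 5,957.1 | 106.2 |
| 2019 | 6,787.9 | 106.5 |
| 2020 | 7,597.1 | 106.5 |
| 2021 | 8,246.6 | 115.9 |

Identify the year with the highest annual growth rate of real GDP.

2019: real = 6787.9/1.065 = 6373.62; growth vs 2018 (5609.32) = 13.63%.
2020: real = 7597.1/1.065 = 7133.43; growth vs 2019 (6373.62) = 11.92%.
2021: real = 8246.6/1.159 = 7115.27; growth vs 2020 (7133.43) = -0.25%.

2019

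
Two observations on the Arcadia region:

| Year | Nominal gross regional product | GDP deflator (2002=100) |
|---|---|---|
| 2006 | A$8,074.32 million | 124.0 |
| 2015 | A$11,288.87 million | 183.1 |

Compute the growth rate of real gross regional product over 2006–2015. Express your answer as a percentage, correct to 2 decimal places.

Real gross regional product 2006 = 8074.32 / 1.240 = 6511.55.
Real gross regional product 2015 = 11288.87 / 1.831 = 6165.41.
Real growth = 6165.41 / 6511.55 − 1 = -0.0532.

-5.32%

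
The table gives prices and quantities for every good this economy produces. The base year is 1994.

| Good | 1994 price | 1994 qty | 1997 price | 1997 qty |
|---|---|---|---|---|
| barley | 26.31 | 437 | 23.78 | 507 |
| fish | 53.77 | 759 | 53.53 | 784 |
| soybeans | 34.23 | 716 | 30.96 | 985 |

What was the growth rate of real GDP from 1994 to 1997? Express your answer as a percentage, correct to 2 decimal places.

Real GDP 1994 = Nominal GDP 1994 = 26.31·437 + 53.77·759 + 34.23·716 = 76817.58.
Real GDP 1997 (at 1994 prices) = 26.31·507 + 53.77·784 + 34.23·985 = 89211.40.
Real growth = 89211.40/76817.58 − 1 = 0.1613.

16.13%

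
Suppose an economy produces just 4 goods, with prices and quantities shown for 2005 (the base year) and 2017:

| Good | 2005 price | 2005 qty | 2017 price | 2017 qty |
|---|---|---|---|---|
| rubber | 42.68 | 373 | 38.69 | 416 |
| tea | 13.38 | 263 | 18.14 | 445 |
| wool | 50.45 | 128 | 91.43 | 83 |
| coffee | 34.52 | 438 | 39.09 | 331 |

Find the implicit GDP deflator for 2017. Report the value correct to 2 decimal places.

113.66

Nominal GDP 2017 = 38.69·416 + 18.14·445 + 91.43·83 + 39.09·331 = 44694.82.
Real GDP 2017 (at 2005 prices) = 42.68·416 + 13.38·445 + 50.45·83 + 34.52·331 = 39322.45.
Deflator = Nominal/Real × 100 = 44694.82/39322.45 × 100 = 113.662.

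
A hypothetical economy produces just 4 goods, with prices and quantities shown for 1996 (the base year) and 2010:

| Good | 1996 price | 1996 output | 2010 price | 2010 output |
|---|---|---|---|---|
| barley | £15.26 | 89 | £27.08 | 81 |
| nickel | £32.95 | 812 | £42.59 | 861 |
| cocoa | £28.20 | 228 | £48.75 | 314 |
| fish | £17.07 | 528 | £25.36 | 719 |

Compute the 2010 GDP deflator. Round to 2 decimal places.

Nominal GDP 2010 = 27.08·81 + 42.59·861 + 48.75·314 + 25.36·719 = 72404.81.
Real GDP 2010 (at 1996 prices) = 15.26·81 + 32.95·861 + 28.20·314 + 17.07·719 = 50734.14.
Deflator = Nominal/Real × 100 = 72404.81/50734.14 × 100 = 142.714.

142.71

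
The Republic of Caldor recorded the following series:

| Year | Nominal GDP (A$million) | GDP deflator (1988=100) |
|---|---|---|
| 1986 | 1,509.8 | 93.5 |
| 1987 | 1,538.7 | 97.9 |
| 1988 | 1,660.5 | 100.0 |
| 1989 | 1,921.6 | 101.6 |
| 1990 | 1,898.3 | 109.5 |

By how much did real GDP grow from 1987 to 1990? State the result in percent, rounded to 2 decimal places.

10.30%

Real GDP 1987 = 1538.7/0.979 = 1571.71.
Real GDP 1990 = 1898.3/1.095 = 1733.61.
Change = 1733.61/1571.71 − 1 = 0.1030.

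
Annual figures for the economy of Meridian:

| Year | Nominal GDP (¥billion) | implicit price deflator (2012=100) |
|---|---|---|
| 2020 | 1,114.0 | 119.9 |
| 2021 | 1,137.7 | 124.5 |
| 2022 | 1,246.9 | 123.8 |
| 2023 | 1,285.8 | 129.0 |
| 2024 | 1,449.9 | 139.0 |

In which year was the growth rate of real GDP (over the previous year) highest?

2022

2021: real = 1137.7/1.245 = 913.82; growth vs 2020 (929.11) = -1.65%.
2022: real = 1246.9/1.238 = 1007.19; growth vs 2021 (913.82) = 10.22%.
2023: real = 1285.8/1.290 = 996.74; growth vs 2022 (1007.19) = -1.04%.
2024: real = 1449.9/1.390 = 1043.09; growth vs 2023 (996.74) = 4.65%.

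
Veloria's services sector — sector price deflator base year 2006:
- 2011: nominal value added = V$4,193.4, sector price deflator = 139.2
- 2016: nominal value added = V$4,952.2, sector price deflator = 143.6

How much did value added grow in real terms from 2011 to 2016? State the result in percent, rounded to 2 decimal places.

Deflate each year: 2011 → 4193.4/1.392 = 3012.50; 2016 → 4952.2/1.436 = 3448.61.
So real value added changed by 3448.61/3012.50 − 1 = 0.1448, i.e. 14.48%.

14.48%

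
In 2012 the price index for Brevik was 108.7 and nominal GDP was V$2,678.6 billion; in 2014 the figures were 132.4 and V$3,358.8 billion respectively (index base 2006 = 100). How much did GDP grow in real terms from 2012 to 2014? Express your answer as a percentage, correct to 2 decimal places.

2.95%

Real GDP 2012 = 2678.6 / 1.087 = 2464.21.
Real GDP 2014 = 3358.8 / 1.324 = 2536.86.
Real growth = 2536.86 / 2464.21 − 1 = 0.0295.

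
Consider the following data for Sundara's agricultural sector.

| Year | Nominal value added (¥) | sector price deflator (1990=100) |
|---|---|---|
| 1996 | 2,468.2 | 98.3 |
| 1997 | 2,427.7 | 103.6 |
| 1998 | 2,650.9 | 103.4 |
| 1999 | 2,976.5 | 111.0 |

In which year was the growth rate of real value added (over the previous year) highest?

1998

1997: real = 2427.7/1.036 = 2343.34; growth vs 1996 (2510.89) = -6.67%.
1998: real = 2650.9/1.034 = 2563.73; growth vs 1997 (2343.34) = 9.40%.
1999: real = 2976.5/1.110 = 2681.53; growth vs 1998 (2563.73) = 4.59%.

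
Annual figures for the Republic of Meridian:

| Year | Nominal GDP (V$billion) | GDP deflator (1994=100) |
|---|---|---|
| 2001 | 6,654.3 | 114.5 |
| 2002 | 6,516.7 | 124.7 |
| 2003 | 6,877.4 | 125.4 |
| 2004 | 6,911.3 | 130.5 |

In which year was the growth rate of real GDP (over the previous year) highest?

2003

2002: real = 6516.7/1.247 = 5225.90; growth vs 2001 (5811.62) = -10.08%.
2003: real = 6877.4/1.254 = 5484.37; growth vs 2002 (5225.90) = 4.95%.
2004: real = 6911.3/1.305 = 5296.02; growth vs 2003 (5484.37) = -3.43%.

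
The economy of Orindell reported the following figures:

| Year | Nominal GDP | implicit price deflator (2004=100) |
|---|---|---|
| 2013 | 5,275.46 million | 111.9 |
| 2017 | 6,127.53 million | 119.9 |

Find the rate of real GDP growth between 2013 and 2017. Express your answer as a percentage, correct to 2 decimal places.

Deflate each year: 2013 → 5275.46/1.119 = 4714.44; 2017 → 6127.53/1.199 = 5110.53.
So real GDP changed by 5110.53/4714.44 − 1 = 0.0840, i.e. 8.40%.

8.40%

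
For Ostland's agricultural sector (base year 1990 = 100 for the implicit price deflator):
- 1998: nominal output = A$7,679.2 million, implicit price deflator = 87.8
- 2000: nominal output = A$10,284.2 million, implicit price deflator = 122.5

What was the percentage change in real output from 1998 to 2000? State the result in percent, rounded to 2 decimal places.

-4.01%

Real output 1998 = 7679.2 / 0.878 = 8746.24.
Real output 2000 = 10284.2 / 1.225 = 8395.27.
Real growth = 8395.27 / 8746.24 − 1 = -0.0401.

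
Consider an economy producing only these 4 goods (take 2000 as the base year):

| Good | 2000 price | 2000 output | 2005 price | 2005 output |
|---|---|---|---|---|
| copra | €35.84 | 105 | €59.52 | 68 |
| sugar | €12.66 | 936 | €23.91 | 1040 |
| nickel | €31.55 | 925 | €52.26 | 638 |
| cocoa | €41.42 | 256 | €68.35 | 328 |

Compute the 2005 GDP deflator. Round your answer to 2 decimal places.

Nominal GDP 2005 = 59.52·68 + 23.91·1040 + 52.26·638 + 68.35·328 = 84674.44.
Real GDP 2005 (at 2000 prices) = 35.84·68 + 12.66·1040 + 31.55·638 + 41.42·328 = 49318.18.
Deflator = Nominal/Real × 100 = 84674.44/49318.18 × 100 = 171.690.

171.69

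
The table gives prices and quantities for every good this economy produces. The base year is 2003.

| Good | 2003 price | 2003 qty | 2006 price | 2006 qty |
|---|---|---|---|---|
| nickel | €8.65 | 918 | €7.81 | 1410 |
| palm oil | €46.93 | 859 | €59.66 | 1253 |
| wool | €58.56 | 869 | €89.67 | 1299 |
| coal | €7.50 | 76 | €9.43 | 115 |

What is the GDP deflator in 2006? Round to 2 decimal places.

137.45

Nominal GDP 2006 = 7.81·1410 + 59.66·1253 + 89.67·1299 + 9.43·115 = 203331.86.
Real GDP 2006 (at 2003 prices) = 8.65·1410 + 46.93·1253 + 58.56·1299 + 7.50·115 = 147931.73.
Deflator = Nominal/Real × 100 = 203331.86/147931.73 × 100 = 137.450.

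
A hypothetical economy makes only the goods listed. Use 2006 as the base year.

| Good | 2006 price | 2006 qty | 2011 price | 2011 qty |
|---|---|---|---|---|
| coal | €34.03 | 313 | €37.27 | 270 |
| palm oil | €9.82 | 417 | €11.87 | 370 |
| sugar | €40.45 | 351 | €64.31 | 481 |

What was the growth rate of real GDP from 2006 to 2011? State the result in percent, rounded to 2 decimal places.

11.52%

Real GDP 2006 = Nominal GDP 2006 = 34.03·313 + 9.82·417 + 40.45·351 = 28944.28.
Real GDP 2011 (at 2006 prices) = 34.03·270 + 9.82·370 + 40.45·481 = 32277.95.
Real growth = 32277.95/28944.28 − 1 = 0.1152.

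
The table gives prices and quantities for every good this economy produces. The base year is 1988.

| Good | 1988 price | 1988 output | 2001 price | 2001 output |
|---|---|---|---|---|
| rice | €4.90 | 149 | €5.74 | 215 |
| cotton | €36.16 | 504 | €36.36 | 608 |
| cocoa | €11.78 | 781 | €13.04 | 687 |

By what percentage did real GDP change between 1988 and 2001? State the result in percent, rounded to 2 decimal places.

10.57%

Real GDP 1988 = Nominal GDP 1988 = 4.90·149 + 36.16·504 + 11.78·781 = 28154.92.
Real GDP 2001 (at 1988 prices) = 4.90·215 + 36.16·608 + 11.78·687 = 31131.64.
Real growth = 31131.64/28154.92 − 1 = 0.1057.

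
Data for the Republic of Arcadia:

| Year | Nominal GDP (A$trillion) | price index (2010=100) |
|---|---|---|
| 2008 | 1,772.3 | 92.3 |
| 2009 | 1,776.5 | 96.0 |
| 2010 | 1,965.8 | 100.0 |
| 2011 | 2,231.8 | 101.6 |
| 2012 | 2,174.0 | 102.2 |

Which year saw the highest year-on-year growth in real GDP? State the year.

2009: real = 1776.5/0.960 = 1850.52; growth vs 2008 (1920.15) = -3.63%.
2010: real = 1965.8/1.000 = 1965.80; growth vs 2009 (1850.52) = 6.23%.
2011: real = 2231.8/1.016 = 2196.65; growth vs 2010 (1965.80) = 11.74%.
2012: real = 2174.0/1.022 = 2127.20; growth vs 2011 (2196.65) = -3.16%.

2011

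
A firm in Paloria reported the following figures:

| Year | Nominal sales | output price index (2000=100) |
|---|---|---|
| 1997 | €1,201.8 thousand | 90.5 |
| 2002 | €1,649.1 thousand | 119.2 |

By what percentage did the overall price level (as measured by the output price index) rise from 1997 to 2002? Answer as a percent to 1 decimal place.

31.7%

Price-level change = 119.2 / 90.5 − 1 = 0.3171.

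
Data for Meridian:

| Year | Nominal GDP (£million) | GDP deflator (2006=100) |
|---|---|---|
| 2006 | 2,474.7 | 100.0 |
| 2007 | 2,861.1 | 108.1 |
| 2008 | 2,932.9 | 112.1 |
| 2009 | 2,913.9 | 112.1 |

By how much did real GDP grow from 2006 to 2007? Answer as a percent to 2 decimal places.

6.95%

Real GDP 2006 = 2474.7/1.000 = 2474.70.
Real GDP 2007 = 2861.1/1.081 = 2646.72.
Change = 2646.72/2474.70 − 1 = 0.0695.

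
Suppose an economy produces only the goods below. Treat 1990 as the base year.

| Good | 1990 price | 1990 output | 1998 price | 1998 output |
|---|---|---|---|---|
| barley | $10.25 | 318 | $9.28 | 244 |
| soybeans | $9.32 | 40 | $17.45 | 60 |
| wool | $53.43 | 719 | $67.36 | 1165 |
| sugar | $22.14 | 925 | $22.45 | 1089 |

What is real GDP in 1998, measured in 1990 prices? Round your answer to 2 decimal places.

Real GDP 1998 = Σ (p_1990 × q_1998) = 10.25·244 + 9.32·60 + 53.43·1165 + 22.14·1089 = 89416.61.

$89416.61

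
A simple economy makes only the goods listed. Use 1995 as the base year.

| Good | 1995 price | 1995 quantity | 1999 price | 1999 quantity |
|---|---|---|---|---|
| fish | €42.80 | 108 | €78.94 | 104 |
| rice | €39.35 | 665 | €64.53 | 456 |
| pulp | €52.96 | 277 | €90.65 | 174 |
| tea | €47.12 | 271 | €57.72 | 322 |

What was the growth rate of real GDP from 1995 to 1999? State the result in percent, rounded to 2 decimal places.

-19.66%

Real GDP 1995 = Nominal GDP 1995 = 42.80·108 + 39.35·665 + 52.96·277 + 47.12·271 = 58229.59.
Real GDP 1999 (at 1995 prices) = 42.80·104 + 39.35·456 + 52.96·174 + 47.12·322 = 46782.48.
Real growth = 46782.48/58229.59 − 1 = -0.1966.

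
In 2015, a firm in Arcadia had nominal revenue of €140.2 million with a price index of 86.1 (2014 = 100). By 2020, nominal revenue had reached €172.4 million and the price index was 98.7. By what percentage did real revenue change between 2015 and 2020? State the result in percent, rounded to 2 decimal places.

Real revenue 2015 = 140.2 / 0.861 = 162.83.
Real revenue 2020 = 172.4 / 0.987 = 174.67.
Real growth = 174.67 / 162.83 − 1 = 0.0727.

7.27%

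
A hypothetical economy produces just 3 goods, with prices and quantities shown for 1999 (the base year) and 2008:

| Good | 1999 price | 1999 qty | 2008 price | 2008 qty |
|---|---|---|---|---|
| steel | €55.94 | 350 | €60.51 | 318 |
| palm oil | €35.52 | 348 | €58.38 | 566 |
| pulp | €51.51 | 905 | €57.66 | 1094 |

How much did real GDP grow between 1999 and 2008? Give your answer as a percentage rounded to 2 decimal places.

Real GDP 1999 = Nominal GDP 1999 = 55.94·350 + 35.52·348 + 51.51·905 = 78556.51.
Real GDP 2008 (at 1999 prices) = 55.94·318 + 35.52·566 + 51.51·1094 = 94245.18.
Real growth = 94245.18/78556.51 − 1 = 0.1997.

19.97%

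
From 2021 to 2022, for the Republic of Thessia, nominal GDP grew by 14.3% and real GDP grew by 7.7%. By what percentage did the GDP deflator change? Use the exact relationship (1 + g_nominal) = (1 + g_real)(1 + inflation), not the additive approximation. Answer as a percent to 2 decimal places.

6.13%

(1 + g_nom) = (1 + g_real)(1 + π), so π = 1.1430 / 1.0770 − 1 = 0.06128.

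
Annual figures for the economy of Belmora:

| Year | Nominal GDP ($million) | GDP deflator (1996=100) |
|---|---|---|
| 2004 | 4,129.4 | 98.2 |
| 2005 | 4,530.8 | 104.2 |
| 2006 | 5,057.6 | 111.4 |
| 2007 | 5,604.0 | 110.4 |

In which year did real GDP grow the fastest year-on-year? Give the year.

2005: real = 4530.8/1.042 = 4348.18; growth vs 2004 (4205.09) = 3.40%.
2006: real = 5057.6/1.114 = 4540.04; growth vs 2005 (4348.18) = 4.41%.
2007: real = 5604.0/1.104 = 5076.09; growth vs 2006 (4540.04) = 11.81%.

2007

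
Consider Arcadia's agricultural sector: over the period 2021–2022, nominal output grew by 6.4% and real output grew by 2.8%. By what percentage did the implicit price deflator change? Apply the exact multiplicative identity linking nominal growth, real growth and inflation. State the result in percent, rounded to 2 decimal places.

3.50%

(1 + g_nom) = (1 + g_real)(1 + π), so π = 1.0640 / 1.0280 − 1 = 0.03502.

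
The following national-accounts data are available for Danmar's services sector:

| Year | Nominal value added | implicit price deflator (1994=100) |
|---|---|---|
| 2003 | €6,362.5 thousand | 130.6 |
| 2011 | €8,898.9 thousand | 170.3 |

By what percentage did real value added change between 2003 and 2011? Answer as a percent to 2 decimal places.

7.26%

Real value added 2003 = 6362.5 / 1.306 = 4871.75.
Real value added 2011 = 8898.9 / 1.703 = 5225.43.
Real growth = 5225.43 / 4871.75 − 1 = 0.0726.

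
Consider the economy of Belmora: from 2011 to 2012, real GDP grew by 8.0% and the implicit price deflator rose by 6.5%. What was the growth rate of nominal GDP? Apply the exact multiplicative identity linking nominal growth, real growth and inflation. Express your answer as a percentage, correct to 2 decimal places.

(1 + g_nom) = (1 + g_real)(1 + π) = 1.0800 × 1.0650 = 1.15020.

15.02%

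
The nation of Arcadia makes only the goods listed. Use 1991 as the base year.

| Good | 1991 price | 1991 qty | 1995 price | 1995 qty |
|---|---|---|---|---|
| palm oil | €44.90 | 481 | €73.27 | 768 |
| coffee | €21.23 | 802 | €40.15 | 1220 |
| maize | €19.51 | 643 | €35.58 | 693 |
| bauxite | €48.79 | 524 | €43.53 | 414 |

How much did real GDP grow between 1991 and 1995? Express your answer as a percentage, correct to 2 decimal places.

Real GDP 1991 = Nominal GDP 1991 = 44.90·481 + 21.23·802 + 19.51·643 + 48.79·524 = 76734.25.
Real GDP 1995 (at 1991 prices) = 44.90·768 + 21.23·1220 + 19.51·693 + 48.79·414 = 94103.29.
Real growth = 94103.29/76734.25 − 1 = 0.2264.

22.64%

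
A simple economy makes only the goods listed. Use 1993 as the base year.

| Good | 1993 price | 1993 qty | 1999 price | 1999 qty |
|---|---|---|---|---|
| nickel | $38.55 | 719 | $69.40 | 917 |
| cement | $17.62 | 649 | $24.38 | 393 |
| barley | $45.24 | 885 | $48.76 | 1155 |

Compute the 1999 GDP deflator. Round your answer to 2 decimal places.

Nominal GDP 1999 = 69.40·917 + 24.38·393 + 48.76·1155 = 129538.94.
Real GDP 1999 (at 1993 prices) = 38.55·917 + 17.62·393 + 45.24·1155 = 94527.21.
Deflator = Nominal/Real × 100 = 129538.94/94527.21 × 100 = 137.039.

137.04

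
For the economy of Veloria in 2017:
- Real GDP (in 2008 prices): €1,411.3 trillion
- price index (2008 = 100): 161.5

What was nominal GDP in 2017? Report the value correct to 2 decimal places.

Nominal GDP = Real × (price index/100) = 1411.3 × 1.615 = 2279.25.

€2,279.25 trillion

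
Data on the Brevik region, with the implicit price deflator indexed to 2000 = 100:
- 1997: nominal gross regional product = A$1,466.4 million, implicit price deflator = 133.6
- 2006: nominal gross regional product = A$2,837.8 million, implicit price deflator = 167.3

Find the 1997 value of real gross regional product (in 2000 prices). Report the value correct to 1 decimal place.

A$1,097.6 million

Real gross regional product = Nominal / (implicit price deflator/100) = 1466.4 / 1.336 = 1097.60.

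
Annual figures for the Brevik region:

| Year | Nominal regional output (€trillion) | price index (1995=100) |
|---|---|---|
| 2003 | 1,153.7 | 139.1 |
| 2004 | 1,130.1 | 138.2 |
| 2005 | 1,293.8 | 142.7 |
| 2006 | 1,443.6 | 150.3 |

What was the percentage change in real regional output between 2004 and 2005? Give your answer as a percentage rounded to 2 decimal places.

Real regional output 2004 = 1130.1/1.382 = 817.73.
Real regional output 2005 = 1293.8/1.427 = 906.66.
Change = 906.66/817.73 − 1 = 0.1088.

10.88%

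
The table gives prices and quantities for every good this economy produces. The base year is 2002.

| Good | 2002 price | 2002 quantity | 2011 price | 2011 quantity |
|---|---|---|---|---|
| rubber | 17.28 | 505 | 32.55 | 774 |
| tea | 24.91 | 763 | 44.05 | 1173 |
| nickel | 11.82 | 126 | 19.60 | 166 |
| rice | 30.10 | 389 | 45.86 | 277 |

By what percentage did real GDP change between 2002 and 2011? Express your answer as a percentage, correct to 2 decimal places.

Real GDP 2002 = Nominal GDP 2002 = 17.28·505 + 24.91·763 + 11.82·126 + 30.10·389 = 40930.95.
Real GDP 2011 (at 2002 prices) = 17.28·774 + 24.91·1173 + 11.82·166 + 30.10·277 = 52893.97.
Real growth = 52893.97/40930.95 − 1 = 0.2923.

29.23%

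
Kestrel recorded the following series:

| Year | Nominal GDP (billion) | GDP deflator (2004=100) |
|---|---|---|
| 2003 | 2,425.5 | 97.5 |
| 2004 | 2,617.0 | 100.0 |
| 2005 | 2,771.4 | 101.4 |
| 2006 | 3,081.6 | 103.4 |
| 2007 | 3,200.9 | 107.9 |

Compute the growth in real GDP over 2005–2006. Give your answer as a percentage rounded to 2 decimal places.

Real GDP 2005 = 2771.4/1.014 = 2733.14.
Real GDP 2006 = 3081.6/1.034 = 2980.27.
Change = 2980.27/2733.14 − 1 = 0.0904.

9.04%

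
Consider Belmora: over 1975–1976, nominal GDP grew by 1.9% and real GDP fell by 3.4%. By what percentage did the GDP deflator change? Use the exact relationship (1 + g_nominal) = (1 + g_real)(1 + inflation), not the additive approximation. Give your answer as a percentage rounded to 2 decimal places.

5.49%

(1 + g_nom) = (1 + g_real)(1 + π), so π = 1.0190 / 0.9660 − 1 = 0.05487.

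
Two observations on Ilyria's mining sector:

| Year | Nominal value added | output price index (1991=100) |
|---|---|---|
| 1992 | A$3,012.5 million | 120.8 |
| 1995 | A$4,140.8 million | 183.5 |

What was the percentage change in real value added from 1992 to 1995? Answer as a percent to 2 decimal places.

Deflate each year: 1992 → 3012.5/1.208 = 2493.79; 1995 → 4140.8/1.835 = 2256.57.
So real value added changed by 2256.57/2493.79 − 1 = -0.0951, i.e. -9.51%.

-9.51%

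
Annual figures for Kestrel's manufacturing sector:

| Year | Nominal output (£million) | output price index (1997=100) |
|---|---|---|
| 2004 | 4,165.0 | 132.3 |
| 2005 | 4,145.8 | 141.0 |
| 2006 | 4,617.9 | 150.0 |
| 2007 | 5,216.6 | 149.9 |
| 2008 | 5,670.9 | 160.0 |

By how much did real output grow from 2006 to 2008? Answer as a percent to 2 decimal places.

Real output 2006 = 4617.9/1.500 = 3078.60.
Real output 2008 = 5670.9/1.600 = 3544.31.
Change = 3544.31/3078.60 − 1 = 0.1513.

15.13%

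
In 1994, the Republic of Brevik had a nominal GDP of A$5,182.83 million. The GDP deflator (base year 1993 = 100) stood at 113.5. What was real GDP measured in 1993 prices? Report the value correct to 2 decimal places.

Real GDP = Nominal / (GDP deflator/100) = 5182.83 / 1.135 = 4566.37.

A$4,566.37 million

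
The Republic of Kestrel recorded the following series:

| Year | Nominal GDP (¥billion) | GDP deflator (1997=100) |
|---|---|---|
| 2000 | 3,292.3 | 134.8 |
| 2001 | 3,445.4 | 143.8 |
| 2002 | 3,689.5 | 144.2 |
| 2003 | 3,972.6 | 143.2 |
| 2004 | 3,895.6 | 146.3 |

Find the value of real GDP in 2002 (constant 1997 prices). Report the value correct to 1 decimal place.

Real GDP 2002 = 3689.5 / 1.442 = 2558.60.

¥2,558.6 billion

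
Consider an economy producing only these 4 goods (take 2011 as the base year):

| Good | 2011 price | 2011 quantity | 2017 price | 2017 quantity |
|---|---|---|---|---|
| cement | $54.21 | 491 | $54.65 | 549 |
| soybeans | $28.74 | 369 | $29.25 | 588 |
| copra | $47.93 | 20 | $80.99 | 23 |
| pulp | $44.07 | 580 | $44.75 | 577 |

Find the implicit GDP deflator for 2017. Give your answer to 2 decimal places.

Nominal GDP 2017 = 54.65·549 + 29.25·588 + 80.99·23 + 44.75·577 = 74885.37.
Real GDP 2017 (at 2011 prices) = 54.21·549 + 28.74·588 + 47.93·23 + 44.07·577 = 73191.19.
Deflator = Nominal/Real × 100 = 74885.37/73191.19 × 100 = 102.315.

102.31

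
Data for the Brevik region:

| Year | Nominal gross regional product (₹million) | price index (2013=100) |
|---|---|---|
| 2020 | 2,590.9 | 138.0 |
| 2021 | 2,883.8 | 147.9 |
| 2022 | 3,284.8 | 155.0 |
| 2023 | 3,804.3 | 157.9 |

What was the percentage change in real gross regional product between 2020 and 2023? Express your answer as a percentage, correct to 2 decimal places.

Real gross regional product 2020 = 2590.9/1.380 = 1877.46.
Real gross regional product 2023 = 3804.3/1.579 = 2409.31.
Change = 2409.31/1877.46 − 1 = 0.2833.

28.33%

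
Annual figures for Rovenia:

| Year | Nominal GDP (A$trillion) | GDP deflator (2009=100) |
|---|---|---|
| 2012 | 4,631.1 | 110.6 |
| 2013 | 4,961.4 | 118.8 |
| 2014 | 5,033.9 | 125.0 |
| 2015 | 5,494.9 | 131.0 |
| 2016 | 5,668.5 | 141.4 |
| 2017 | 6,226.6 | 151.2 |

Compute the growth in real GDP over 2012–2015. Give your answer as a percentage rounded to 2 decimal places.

Real GDP 2012 = 4631.1/1.106 = 4187.25.
Real GDP 2015 = 5494.9/1.310 = 4194.58.
Change = 4194.58/4187.25 − 1 = 0.0018.

0.18%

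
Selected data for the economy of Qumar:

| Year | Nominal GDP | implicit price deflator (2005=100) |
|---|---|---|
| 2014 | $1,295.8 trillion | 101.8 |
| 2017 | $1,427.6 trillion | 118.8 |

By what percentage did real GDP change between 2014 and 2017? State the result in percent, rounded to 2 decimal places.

-5.59%

Real GDP 2014 = 1295.8 / 1.018 = 1272.89.
Real GDP 2017 = 1427.6 / 1.188 = 1201.68.
Real growth = 1201.68 / 1272.89 − 1 = -0.0559.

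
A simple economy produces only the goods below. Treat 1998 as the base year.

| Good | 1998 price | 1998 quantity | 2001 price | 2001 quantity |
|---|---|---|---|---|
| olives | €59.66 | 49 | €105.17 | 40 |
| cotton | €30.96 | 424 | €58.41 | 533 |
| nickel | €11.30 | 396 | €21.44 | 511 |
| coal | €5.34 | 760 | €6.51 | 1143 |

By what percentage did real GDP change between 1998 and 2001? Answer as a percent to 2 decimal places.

Real GDP 1998 = Nominal GDP 1998 = 59.66·49 + 30.96·424 + 11.30·396 + 5.34·760 = 24583.58.
Real GDP 2001 (at 1998 prices) = 59.66·40 + 30.96·533 + 11.30·511 + 5.34·1143 = 30766.00.
Real growth = 30766.00/24583.58 − 1 = 0.2515.

25.15%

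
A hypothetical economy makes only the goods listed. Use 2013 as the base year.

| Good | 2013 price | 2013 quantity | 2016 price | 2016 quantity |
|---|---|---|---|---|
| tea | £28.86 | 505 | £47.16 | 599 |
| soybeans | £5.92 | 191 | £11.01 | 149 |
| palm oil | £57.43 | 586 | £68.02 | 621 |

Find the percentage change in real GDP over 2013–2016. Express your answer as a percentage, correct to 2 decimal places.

9.06%

Real GDP 2013 = Nominal GDP 2013 = 28.86·505 + 5.92·191 + 57.43·586 = 49359.00.
Real GDP 2016 (at 2013 prices) = 28.86·599 + 5.92·149 + 57.43·621 = 53833.25.
Real growth = 53833.25/49359.00 − 1 = 0.0906.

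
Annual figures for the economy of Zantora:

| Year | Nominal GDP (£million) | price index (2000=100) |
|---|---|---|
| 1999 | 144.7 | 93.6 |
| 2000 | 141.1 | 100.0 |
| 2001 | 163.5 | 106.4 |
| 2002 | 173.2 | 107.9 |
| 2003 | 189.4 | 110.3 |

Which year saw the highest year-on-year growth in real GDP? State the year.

2001

2000: real = 141.1/1.000 = 141.10; growth vs 1999 (154.59) = -8.73%.
2001: real = 163.5/1.064 = 153.67; growth vs 2000 (141.10) = 8.91%.
2002: real = 173.2/1.079 = 160.52; growth vs 2001 (153.67) = 4.46%.
2003: real = 189.4/1.103 = 171.71; growth vs 2002 (160.52) = 6.97%.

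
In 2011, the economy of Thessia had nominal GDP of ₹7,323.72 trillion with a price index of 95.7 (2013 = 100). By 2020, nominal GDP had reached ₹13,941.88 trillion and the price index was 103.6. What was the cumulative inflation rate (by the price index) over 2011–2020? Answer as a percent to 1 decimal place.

8.3%

Price-level change = 103.6 / 95.7 − 1 = 0.0825.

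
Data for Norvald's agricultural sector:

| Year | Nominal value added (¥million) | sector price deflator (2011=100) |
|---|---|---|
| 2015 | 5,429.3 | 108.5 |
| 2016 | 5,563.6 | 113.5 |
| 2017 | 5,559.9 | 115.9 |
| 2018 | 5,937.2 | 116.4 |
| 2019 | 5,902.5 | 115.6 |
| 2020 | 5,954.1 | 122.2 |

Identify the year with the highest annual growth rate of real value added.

2016: real = 5563.6/1.135 = 4901.85; growth vs 2015 (5003.96) = -2.04%.
2017: real = 5559.9/1.159 = 4797.15; growth vs 2016 (4901.85) = -2.14%.
2018: real = 5937.2/1.164 = 5100.69; growth vs 2017 (4797.15) = 6.33%.
2019: real = 5902.5/1.156 = 5105.97; growth vs 2018 (5100.69) = 0.10%.
2020: real = 5954.1/1.222 = 4872.42; growth vs 2019 (5105.97) = -4.57%.

2018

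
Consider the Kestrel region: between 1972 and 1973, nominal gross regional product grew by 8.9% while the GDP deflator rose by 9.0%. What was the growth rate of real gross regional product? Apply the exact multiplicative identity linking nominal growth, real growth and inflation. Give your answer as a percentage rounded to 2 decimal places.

(1 + g_nom) = (1 + g_real)(1 + π), so g_real = 1.0890 / 1.0900 − 1 = -0.00092.

-0.09%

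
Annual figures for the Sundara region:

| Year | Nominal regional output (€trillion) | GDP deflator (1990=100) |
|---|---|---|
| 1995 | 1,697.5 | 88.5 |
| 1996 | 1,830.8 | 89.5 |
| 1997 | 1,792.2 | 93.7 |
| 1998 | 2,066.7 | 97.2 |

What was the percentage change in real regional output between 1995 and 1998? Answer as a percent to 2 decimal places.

Real regional output 1995 = 1697.5/0.885 = 1918.08.
Real regional output 1998 = 2066.7/0.972 = 2126.23.
Change = 2126.23/1918.08 − 1 = 0.1085.

10.85%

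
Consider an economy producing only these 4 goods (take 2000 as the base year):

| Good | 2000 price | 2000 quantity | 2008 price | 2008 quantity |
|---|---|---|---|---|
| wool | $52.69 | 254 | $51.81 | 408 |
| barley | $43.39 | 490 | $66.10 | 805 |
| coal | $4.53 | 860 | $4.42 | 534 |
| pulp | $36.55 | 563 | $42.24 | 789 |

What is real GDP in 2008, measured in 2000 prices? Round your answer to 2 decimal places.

$87683.44

Real GDP 2008 = Σ (p_2000 × q_2008) = 52.69·408 + 43.39·805 + 4.53·534 + 36.55·789 = 87683.44.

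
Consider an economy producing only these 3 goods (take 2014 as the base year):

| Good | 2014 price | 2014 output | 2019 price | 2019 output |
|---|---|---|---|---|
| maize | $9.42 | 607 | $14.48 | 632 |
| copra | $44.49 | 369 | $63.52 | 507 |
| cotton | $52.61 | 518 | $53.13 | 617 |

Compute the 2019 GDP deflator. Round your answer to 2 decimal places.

Nominal GDP 2019 = 14.48·632 + 63.52·507 + 53.13·617 = 74137.21.
Real GDP 2019 (at 2014 prices) = 9.42·632 + 44.49·507 + 52.61·617 = 60970.24.
Deflator = Nominal/Real × 100 = 74137.21/60970.24 × 100 = 121.596.

121.60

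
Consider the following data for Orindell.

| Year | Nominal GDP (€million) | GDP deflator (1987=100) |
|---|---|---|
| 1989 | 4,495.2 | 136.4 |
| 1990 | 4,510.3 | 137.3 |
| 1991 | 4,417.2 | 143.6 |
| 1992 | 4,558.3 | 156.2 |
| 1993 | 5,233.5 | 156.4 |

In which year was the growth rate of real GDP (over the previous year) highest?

1993

1990: real = 4510.3/1.373 = 3285.00; growth vs 1989 (3295.60) = -0.32%.
1991: real = 4417.2/1.436 = 3076.04; growth vs 1990 (3285.00) = -6.36%.
1992: real = 4558.3/1.562 = 2918.25; growth vs 1991 (3076.04) = -5.13%.
1993: real = 5233.5/1.564 = 3346.23; growth vs 1992 (2918.25) = 14.67%.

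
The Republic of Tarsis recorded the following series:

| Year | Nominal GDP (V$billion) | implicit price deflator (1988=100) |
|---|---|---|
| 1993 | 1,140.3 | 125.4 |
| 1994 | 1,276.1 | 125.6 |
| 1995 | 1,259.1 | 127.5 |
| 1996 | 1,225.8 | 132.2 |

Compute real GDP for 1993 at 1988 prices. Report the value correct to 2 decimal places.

Real GDP 1993 = 1140.3 / 1.254 = 909.33.

V$909.33 billion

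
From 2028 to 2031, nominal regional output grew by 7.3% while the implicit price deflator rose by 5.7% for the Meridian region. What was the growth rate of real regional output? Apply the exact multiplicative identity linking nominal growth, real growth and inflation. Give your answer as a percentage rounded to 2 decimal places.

(1 + g_nom) = (1 + g_real)(1 + π), so g_real = 1.0730 / 1.0570 − 1 = 0.01514.

1.51%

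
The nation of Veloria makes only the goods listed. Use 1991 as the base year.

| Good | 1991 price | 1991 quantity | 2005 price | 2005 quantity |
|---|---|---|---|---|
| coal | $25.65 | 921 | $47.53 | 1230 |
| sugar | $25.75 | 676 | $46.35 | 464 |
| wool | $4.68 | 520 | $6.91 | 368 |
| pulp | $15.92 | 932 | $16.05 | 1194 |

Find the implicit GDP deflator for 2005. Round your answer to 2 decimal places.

Nominal GDP 2005 = 47.53·1230 + 46.35·464 + 6.91·368 + 16.05·1194 = 101674.88.
Real GDP 2005 (at 1991 prices) = 25.65·1230 + 25.75·464 + 4.68·368 + 15.92·1194 = 64228.22.
Deflator = Nominal/Real × 100 = 101674.88/64228.22 × 100 = 158.303.

158.30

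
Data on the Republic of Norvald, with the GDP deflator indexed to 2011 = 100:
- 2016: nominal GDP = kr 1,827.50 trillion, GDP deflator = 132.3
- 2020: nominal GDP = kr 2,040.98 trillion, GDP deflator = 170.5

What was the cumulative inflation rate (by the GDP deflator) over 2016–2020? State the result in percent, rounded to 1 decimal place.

Price-level change = 170.5 / 132.3 − 1 = 0.2887.

28.9%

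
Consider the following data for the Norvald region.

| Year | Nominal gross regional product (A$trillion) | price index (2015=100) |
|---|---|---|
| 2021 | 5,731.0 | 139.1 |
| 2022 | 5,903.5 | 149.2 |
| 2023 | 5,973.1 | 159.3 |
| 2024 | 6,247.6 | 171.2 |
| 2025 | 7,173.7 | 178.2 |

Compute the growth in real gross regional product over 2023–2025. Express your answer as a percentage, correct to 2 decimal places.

Real gross regional product 2023 = 5973.1/1.593 = 3749.59.
Real gross regional product 2025 = 7173.7/1.782 = 4025.65.
Change = 4025.65/3749.59 − 1 = 0.0736.

7.36%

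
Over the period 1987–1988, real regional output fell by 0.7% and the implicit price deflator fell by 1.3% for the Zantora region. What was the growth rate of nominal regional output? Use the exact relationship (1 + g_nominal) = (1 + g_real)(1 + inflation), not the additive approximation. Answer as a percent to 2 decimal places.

-1.99%

(1 + g_nom) = (1 + g_real)(1 + π) = 0.9930 × 0.9870 = 0.98009.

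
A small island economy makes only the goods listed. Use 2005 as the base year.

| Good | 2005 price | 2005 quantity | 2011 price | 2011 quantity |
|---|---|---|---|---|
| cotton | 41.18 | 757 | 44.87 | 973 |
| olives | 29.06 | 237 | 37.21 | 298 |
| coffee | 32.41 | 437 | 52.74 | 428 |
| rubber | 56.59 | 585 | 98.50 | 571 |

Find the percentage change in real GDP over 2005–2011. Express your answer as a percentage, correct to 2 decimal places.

11.23%

Real GDP 2005 = Nominal GDP 2005 = 41.18·757 + 29.06·237 + 32.41·437 + 56.59·585 = 85328.80.
Real GDP 2011 (at 2005 prices) = 41.18·973 + 29.06·298 + 32.41·428 + 56.59·571 = 94912.39.
Real growth = 94912.39/85328.80 − 1 = 0.1123.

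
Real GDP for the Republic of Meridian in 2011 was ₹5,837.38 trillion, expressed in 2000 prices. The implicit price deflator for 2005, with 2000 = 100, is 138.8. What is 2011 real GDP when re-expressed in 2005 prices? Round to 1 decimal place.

₹8,102.3 trillion

Real GDP in 2005 prices = Real GDP in 2000 prices × (P_2005/P_2000) = 5837.38 × 1.388 = 8102.28.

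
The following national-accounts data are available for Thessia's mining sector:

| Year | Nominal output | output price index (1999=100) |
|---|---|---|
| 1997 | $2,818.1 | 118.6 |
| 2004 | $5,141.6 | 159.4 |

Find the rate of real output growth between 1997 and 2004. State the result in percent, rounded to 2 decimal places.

Real output 1997 = 2818.1 / 1.186 = 2376.14.
Real output 2004 = 5141.6 / 1.594 = 3225.60.
Real growth = 3225.60 / 2376.14 − 1 = 0.3575.

35.75%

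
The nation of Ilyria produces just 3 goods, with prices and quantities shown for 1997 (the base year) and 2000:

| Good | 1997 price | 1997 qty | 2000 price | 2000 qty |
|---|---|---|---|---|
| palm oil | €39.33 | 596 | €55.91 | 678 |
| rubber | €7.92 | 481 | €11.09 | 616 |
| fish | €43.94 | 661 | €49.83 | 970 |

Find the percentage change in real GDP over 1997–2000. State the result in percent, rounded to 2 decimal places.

31.75%

Real GDP 1997 = Nominal GDP 1997 = 39.33·596 + 7.92·481 + 43.94·661 = 56294.54.
Real GDP 2000 (at 1997 prices) = 39.33·678 + 7.92·616 + 43.94·970 = 74166.26.
Real growth = 74166.26/56294.54 − 1 = 0.3175.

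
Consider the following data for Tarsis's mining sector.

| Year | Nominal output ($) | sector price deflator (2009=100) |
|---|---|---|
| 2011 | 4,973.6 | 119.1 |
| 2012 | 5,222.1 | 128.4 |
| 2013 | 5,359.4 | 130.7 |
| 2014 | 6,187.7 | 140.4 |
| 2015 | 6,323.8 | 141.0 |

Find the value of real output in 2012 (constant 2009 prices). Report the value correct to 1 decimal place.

$4,067.1

Real output 2012 = 5222.1 / 1.284 = 4067.06.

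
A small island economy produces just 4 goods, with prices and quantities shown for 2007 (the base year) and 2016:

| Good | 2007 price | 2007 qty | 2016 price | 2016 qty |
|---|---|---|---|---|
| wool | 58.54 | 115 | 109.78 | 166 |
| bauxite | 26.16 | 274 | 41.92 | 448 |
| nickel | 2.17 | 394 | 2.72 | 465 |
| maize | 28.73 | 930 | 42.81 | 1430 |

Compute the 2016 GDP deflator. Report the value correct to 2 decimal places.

Nominal GDP 2016 = 109.78·166 + 41.92·448 + 2.72·465 + 42.81·1430 = 99486.74.
Real GDP 2016 (at 2007 prices) = 58.54·166 + 26.16·448 + 2.17·465 + 28.73·1430 = 63530.27.
Deflator = Nominal/Real × 100 = 99486.74/63530.27 × 100 = 156.597.

156.60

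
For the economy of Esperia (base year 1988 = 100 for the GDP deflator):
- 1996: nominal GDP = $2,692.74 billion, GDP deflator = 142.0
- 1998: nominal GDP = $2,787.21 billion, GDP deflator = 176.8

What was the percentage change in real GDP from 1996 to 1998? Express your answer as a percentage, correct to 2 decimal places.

Deflate each year: 1996 → 2692.74/1.420 = 1896.30; 1998 → 2787.21/1.768 = 1576.48.
So real GDP changed by 1576.48/1896.30 − 1 = -0.1687, i.e. -16.87%.

-16.87%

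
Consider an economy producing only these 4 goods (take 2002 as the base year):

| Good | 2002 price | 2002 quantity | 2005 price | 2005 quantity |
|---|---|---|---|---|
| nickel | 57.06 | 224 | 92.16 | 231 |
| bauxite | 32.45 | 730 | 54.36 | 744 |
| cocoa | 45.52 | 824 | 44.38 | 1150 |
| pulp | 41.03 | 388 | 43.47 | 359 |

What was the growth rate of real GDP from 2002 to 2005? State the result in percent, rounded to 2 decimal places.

Real GDP 2002 = Nominal GDP 2002 = 57.06·224 + 32.45·730 + 45.52·824 + 41.03·388 = 89898.06.
Real GDP 2005 (at 2002 prices) = 57.06·231 + 32.45·744 + 45.52·1150 + 41.03·359 = 104401.43.
Real growth = 104401.43/89898.06 − 1 = 0.1613.

16.13%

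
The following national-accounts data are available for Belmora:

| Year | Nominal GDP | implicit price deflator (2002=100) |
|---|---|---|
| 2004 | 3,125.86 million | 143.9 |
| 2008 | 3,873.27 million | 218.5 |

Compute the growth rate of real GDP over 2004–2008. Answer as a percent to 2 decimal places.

Real GDP 2004 = 3125.86 / 1.439 = 2172.24.
Real GDP 2008 = 3873.27 / 2.185 = 1772.66.
Real growth = 1772.66 / 2172.24 − 1 = -0.1839.

-18.39%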